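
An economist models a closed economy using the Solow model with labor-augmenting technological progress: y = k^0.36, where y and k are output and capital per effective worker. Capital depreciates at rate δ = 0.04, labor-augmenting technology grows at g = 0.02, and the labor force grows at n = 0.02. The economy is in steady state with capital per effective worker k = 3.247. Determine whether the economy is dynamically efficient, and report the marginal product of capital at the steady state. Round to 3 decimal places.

dynamically efficient; MPK ≈ 0.169

Capital per effective worker breaks even when investment replaces (n + g + δ)·k; here n + g + δ = 0.08.
MPK = 0.36·k^(0.36−1) = 0.36·3.247^(-0.64) ≈ 0.1694.
MPK > 0.08, so the economy is dynamically efficient (under-saving).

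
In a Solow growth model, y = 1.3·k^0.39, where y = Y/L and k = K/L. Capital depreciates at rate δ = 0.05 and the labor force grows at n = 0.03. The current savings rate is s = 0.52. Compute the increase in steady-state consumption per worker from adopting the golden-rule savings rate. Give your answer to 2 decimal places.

Δc ≈ 0.14

n + δ = 0.03 + 0.05 = 0.08.
Current steady state (s = 0.52): k* = (0.52·1.3/0.08)^(1/0.61) ≈ 33.0702, y* = 1.3·33.0702^0.39 ≈ 5.0877, c* = (1−0.52)·5.0877 ≈ 2.4421.
Golden rule sets MPK = n+δ: 0.39·1.3·k^(0.39−1) = 0.08, so k_gold = (0.39·1.3/0.08)^(1/0.61) ≈ 20.6357.
y_gold = 1.3·20.6357^0.39 ≈ 4.2330, c_gold = y_gold − 0.08·k_gold ≈ 2.5821.
Gain: Δc = 2.5821 − 2.4421 ≈ 0.1400.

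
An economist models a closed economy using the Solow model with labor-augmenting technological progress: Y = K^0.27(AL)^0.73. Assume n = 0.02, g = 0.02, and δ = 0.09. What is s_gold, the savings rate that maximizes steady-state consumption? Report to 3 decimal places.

Capital per effective worker breaks even when investment replaces (n + g + δ)·k; here n + g + δ = 0.13.
At the golden rule MPK = n+g+δ, and in any Cobb-Douglas steady state s = (n+g+δ)·k/y = MPK·k/y = capital's share 0.27.

s_gold = 0.270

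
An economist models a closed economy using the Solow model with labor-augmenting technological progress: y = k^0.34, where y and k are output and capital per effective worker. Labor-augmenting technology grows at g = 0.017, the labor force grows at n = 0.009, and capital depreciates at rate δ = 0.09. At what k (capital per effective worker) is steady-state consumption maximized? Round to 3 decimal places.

n + g + δ = 0.009 + 0.017 + 0.09 = 0.116.
Setting f'(k) = n+g+δ gives 0.34·k^(0.34−1) = 0.116, hence k_gold = (0.34/0.116)^(1/0.66) ≈ 5.1004.

k_gold ≈ 5.100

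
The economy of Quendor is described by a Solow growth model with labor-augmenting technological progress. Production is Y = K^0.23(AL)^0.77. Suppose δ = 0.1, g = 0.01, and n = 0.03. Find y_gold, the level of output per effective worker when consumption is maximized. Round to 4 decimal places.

The effective depreciation rate is n + g + δ = 0.03 + 0.01 + 0.1 = 0.14.
Golden rule sets MPK = n+g+δ: 0.23·k^(0.23−1) = 0.14, so k_gold = (0.23/0.14)^(1/0.77) ≈ 1.9055.
Output: y_gold = k_gold^0.23 = 1.9055^0.23 ≈ 1.1598.

y_gold ≈ 1.1598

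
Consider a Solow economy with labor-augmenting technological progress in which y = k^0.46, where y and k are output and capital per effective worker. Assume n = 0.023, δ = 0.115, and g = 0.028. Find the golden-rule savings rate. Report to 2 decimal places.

n + g + δ = 0.023 + 0.028 + 0.115 = 0.166.
At the golden rule MPK = n+g+δ, and in any Cobb-Douglas steady state s = (n+g+δ)·k/y = MPK·k/y = capital's share 0.46.

s_gold = 0.46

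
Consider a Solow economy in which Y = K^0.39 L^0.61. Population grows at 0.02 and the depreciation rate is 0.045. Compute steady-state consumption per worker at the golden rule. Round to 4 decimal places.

c_gold ≈ 1.9179

The effective depreciation rate is n + δ = 0.02 + 0.045 = 0.065.
At the golden rule the marginal product of capital equals n+δ: 0.39·k^(0.39−1) = 0.065. Solving, k_gold = (0.39/0.065)^(1/0.61) ≈ 18.8650.
y_gold = 18.8650^0.39 ≈ 3.1442.
c_gold = y_gold − (n+δ)·k_gold = 3.1442 − 0.065·18.8650 ≈ 1.9179.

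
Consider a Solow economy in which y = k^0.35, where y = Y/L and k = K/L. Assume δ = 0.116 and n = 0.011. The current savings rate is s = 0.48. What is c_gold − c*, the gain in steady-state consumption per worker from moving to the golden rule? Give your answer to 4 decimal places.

n + δ = 0.011 + 0.116 = 0.127.
Current steady state (s = 0.48): k* = (0.48/0.127)^(1/0.65) ≈ 7.7333, y* = 7.7333^0.35 ≈ 2.0461, c* = (1−0.48)·2.0461 ≈ 1.0640.
Setting f'(k) = n+δ gives 0.35·k^(0.35−1) = 0.127, hence k_gold = (0.35/0.127)^(1/0.65) ≈ 4.7570.
y_gold = 4.7570^0.35 ≈ 1.7261, c_gold = y_gold − 0.127·k_gold ≈ 1.1220.
Gain: Δc = 1.1220 − 1.0640 ≈ 0.0580.

Δc ≈ 0.0580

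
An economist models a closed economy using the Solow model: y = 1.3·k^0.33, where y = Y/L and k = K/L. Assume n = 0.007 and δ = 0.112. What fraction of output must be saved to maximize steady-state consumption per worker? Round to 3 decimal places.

The effective depreciation rate is n + δ = 0.007 + 0.112 = 0.119.
At the golden rule MPK = n+δ, and in any Cobb-Douglas steady state s = (n+δ)·k/y = MPK·k/y = capital's share 0.33.

s_gold = 0.330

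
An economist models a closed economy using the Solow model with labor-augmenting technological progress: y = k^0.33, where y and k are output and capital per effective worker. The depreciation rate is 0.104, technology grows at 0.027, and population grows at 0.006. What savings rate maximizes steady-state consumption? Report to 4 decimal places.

Break-even investment rate: n + g + δ = 0.006 + 0.027 + 0.104 = 0.137.
At the golden rule MPK = n+g+δ, and in any Cobb-Douglas steady state s = (n+g+δ)·k/y = MPK·k/y = capital's share 0.33.

s_gold = 0.3300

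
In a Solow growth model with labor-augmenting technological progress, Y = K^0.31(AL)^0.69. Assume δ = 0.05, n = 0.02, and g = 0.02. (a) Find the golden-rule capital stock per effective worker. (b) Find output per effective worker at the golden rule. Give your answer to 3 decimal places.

(a) k_gold ≈ 6.004; (b) y_gold ≈ 1.743

Break-even investment rate: n + g + δ = 0.02 + 0.02 + 0.05 = 0.09.
Maximizing c = f(k) − (n+g+δ)·k gives f'(k) = n+g+δ, i.e. 0.31·k^(0.31−1) = 0.09, so k_gold = (0.31/0.09)^(1/0.69) ≈ 6.0039.
y_gold = 6.0039^0.31 ≈ 1.7431.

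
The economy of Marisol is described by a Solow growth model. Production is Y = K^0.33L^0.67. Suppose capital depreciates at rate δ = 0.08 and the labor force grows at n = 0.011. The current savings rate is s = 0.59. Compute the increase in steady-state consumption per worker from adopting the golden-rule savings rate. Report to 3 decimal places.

Δc ≈ 0.234

n + δ = 0.011 + 0.08 = 0.091.
Current steady state (s = 0.59): k* = (0.59/0.091)^(1/0.67) ≈ 16.2801, y* = 16.2801^0.33 ≈ 2.5110, c* = (1−0.59)·2.5110 ≈ 1.0295.
Setting f'(k) = n+δ gives 0.33·k^(0.33−1) = 0.091, hence k_gold = (0.33/0.091)^(1/0.67) ≈ 6.8396.
y_gold = 6.8396^0.33 ≈ 1.8861, c_gold = y_gold − 0.091·k_gold ≈ 1.2637.
Gain: Δc = 1.2637 − 1.0295 ≈ 0.2342.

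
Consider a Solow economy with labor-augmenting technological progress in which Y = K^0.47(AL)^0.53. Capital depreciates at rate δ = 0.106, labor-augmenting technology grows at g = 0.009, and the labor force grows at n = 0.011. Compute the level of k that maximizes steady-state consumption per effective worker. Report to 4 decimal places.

n + g + δ = 0.011 + 0.009 + 0.106 = 0.126.
Maximizing c = f(k) − (n+g+δ)·k gives f'(k) = n+g+δ, i.e. 0.47·k^(0.47−1) = 0.126, so k_gold = (0.47/0.126)^(1/0.53) ≈ 11.9876.

k_gold ≈ 11.9876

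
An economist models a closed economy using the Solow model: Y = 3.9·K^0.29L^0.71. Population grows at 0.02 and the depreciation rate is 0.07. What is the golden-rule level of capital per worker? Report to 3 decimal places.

k_gold ≈ 35.334

Capital per worker breaks even when investment replaces (n + δ)·k; here n + δ = 0.09.
Setting f'(k) = n+δ gives 0.29·3.9·k^(0.29−1) = 0.09, hence k_gold = (0.29·3.9/0.09)^(1/0.71) ≈ 35.3344.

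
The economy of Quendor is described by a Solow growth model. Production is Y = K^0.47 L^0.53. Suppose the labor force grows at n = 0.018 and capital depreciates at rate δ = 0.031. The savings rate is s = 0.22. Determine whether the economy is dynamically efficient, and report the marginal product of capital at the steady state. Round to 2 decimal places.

The effective depreciation rate is n + δ = 0.018 + 0.031 = 0.049.
Steady-state k*: s·k^0.47 = 0.049·k gives k* = (0.22/0.049)^(1/0.53) ≈ 17.0066.
MPK = 0.47·17.0066^(-0.53) ≈ 0.1047.
MPK > n+δ = 0.049, so the economy is dynamically efficient (under-saving).

dynamically efficient; MPK ≈ 0.10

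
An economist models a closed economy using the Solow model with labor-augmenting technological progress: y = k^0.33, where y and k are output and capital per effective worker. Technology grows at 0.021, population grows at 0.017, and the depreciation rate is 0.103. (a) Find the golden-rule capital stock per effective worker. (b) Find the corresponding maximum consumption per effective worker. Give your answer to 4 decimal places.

(a) k_gold ≈ 3.5578; (b) c_gold ≈ 1.0185

The effective depreciation rate is n + g + δ = 0.017 + 0.021 + 0.103 = 0.141.
Maximizing c = f(k) − (n+g+δ)·k gives f'(k) = n+g+δ, i.e. 0.33·k^(0.33−1) = 0.141, so k_gold = (0.33/0.141)^(1/0.67) ≈ 3.5578.
y_gold = 3.5578^0.33 ≈ 1.5202; c_gold = y_gold − 0.141·k_gold ≈ 1.0185.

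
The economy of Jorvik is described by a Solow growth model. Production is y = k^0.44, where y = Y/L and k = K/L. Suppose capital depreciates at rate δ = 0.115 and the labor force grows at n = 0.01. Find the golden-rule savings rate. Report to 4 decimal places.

s_gold = 0.4400

Break-even investment rate: n + δ = 0.01 + 0.115 = 0.125.
At the golden rule MPK = n+δ, and in any Cobb-Douglas steady state s = (n+δ)·k/y = MPK·k/y = capital's share 0.44.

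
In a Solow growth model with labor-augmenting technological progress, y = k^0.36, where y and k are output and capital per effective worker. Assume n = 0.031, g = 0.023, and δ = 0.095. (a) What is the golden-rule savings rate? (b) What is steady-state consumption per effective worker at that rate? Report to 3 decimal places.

(a) s_gold = 0.360; (b) c_gold ≈ 1.051

n + g + δ = 0.031 + 0.023 + 0.095 = 0.149.
For Cobb-Douglas, s_gold equals capital's share: s_gold = 0.36.
Golden rule sets MPK = n+g+δ: 0.36·k^(0.36−1) = 0.149, so k_gold = (0.36/0.149)^(1/0.64) ≈ 3.9684.
y_gold = 3.9684^0.36 ≈ 1.6425; c_gold = (1−0.36)·y_gold ≈ 1.0512.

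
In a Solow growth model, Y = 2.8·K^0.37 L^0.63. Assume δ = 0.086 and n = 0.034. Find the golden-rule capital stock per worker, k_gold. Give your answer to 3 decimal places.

k_gold ≈ 30.619

The effective depreciation rate is n + δ = 0.034 + 0.086 = 0.12.
Maximizing c = f(k) − (n+δ)·k gives f'(k) = n+δ, i.e. 0.37·2.8·k^(0.37−1) = 0.12, so k_gold = (0.37·2.8/0.12)^(1/0.63) ≈ 30.6195.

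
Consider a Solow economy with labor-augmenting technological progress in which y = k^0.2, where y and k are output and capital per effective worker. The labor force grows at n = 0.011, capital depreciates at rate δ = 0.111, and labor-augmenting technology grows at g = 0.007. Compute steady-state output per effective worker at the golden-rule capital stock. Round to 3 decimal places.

y_gold ≈ 1.116

n + g + δ = 0.011 + 0.007 + 0.111 = 0.129.
Golden rule sets MPK = n+g+δ: 0.2·k^(0.2−1) = 0.129, so k_gold = (0.2/0.129)^(1/0.8) ≈ 1.7300.
Output: y_gold = k_gold^0.2 = 1.7300^0.2 ≈ 1.1159.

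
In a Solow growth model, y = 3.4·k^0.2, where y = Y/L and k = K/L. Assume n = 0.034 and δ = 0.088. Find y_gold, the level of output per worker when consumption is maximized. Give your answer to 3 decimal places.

y_gold ≈ 5.224

n + δ = 0.034 + 0.088 = 0.122.
Maximizing c = f(k) − (n+δ)·k gives f'(k) = n+δ, i.e. 0.2·3.4·k^(0.2−1) = 0.122, so k_gold = (0.2·3.4/0.122)^(1/0.8) ≈ 8.5642.
Output: y_gold = 3.4·k_gold^0.2 = 3.4·8.5642^0.2 ≈ 5.2242.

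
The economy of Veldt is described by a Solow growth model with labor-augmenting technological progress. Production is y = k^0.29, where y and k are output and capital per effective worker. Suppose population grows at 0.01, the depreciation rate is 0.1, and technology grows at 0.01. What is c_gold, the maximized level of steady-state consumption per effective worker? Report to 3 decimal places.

Break-even investment rate: n + g + δ = 0.01 + 0.01 + 0.1 = 0.12.
Setting f'(k) = n+g+δ gives 0.29·k^(0.29−1) = 0.12, hence k_gold = (0.29/0.12)^(1/0.71) ≈ 3.4653.
y_gold = 3.4653^0.29 ≈ 1.4339.
c_gold = y_gold − (n+g+δ)·k_gold = 1.4339 − 0.12·3.4653 ≈ 1.0181.

c_gold ≈ 1.018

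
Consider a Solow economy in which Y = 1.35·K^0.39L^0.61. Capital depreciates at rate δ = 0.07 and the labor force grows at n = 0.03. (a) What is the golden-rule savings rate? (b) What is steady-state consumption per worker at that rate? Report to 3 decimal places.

n + δ = 0.03 + 0.07 = 0.1.
For Cobb-Douglas, s_gold equals capital's share: s_gold = 0.39.
Golden rule sets MPK = n+δ: 0.39·1.35·k^(0.39−1) = 0.1, so k_gold = (0.39·1.35/0.1)^(1/0.61) ≈ 15.2272.
y_gold = 1.35·15.2272^0.39 ≈ 3.9044; c_gold = (1−0.39)·y_gold ≈ 2.3817.

(a) s_gold = 0.390; (b) c_gold ≈ 2.382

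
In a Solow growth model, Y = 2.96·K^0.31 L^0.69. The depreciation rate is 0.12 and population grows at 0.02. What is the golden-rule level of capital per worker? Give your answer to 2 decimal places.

Capital per worker breaks even when investment replaces (n + δ)·k; here n + δ = 0.14.
Setting f'(k) = n+δ gives 0.31·2.96·k^(0.31−1) = 0.14, hence k_gold = (0.31·2.96/0.14)^(1/0.69) ≈ 15.2535.

k_gold ≈ 15.25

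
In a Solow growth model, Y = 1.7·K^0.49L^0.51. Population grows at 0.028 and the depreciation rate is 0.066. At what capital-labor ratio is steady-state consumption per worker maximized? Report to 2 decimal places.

Break-even investment rate: n + δ = 0.028 + 0.066 = 0.094.
Setting f'(k) = n+δ gives 0.49·1.7·k^(0.49−1) = 0.094, hence k_gold = (0.49·1.7/0.094)^(1/0.51) ≈ 72.0903.

k_gold ≈ 72.09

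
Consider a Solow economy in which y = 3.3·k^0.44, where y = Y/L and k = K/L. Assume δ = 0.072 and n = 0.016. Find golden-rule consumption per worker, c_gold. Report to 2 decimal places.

n + δ = 0.016 + 0.072 = 0.088.
At the golden rule the marginal product of capital equals n+δ: 0.44·3.3·k^(0.44−1) = 0.088. Solving, k_gold = (0.44·3.3/0.088)^(1/0.56) ≈ 149.3064.
y_gold = 3.3·149.3064^0.44 ≈ 29.8613.
c_gold = y_gold − (n+δ)·k_gold = 29.8613 − 0.088·149.3064 ≈ 16.7223.

c_gold ≈ 16.72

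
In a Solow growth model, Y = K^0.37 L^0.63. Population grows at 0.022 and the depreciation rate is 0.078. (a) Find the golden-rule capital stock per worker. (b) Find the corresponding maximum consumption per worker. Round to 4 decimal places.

(a) k_gold ≈ 7.9782; (b) c_gold ≈ 1.3585

The effective depreciation rate is n + δ = 0.022 + 0.078 = 0.1.
Setting f'(k) = n+δ gives 0.37·k^(0.37−1) = 0.1, hence k_gold = (0.37/0.1)^(1/0.63) ≈ 7.9782.
y_gold = 7.9782^0.37 ≈ 2.1563; c_gold = y_gold − 0.1·k_gold ≈ 1.3585.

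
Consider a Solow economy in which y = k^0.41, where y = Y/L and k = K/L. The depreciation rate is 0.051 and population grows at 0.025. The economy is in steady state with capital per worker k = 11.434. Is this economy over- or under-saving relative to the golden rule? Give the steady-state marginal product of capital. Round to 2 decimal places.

under-saving; MPK ≈ 0.10

n + δ = 0.025 + 0.051 = 0.076.
MPK = 0.41·k^(0.41−1) = 0.41·11.434^(-0.59) ≈ 0.0974.
MPK > 0.076, so the economy is dynamically efficient (under-saving).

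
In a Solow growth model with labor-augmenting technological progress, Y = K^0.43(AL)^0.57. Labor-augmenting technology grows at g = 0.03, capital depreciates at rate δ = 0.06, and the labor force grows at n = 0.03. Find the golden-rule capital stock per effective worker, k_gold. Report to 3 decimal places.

Break-even investment rate: n + g + δ = 0.03 + 0.03 + 0.06 = 0.12.
Maximizing c = f(k) − (n+g+δ)·k gives f'(k) = n+g+δ, i.e. 0.43·k^(0.43−1) = 0.12, so k_gold = (0.43/0.12)^(1/0.57) ≈ 9.3850.

k_gold ≈ 9.385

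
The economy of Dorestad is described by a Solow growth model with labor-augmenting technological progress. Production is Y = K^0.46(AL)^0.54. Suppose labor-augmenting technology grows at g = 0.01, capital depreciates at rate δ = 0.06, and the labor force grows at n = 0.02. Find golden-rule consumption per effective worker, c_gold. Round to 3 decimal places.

c_gold ≈ 2.167

n + g + δ = 0.02 + 0.01 + 0.06 = 0.09.
Setting f'(k) = n+g+δ gives 0.46·k^(0.46−1) = 0.09, hence k_gold = (0.46/0.09)^(1/0.54) ≈ 20.5147.
y_gold = 20.5147^0.46 ≈ 4.0137.
c_gold = y_gold − (n+g+δ)·k_gold = 4.0137 − 0.09·20.5147 ≈ 2.1674.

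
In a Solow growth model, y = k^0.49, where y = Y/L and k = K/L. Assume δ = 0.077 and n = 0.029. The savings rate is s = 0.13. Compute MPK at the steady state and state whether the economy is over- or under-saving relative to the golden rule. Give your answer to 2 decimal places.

under-saving; MPK ≈ 0.40

The effective depreciation rate is n + δ = 0.029 + 0.077 = 0.106.
Steady-state k*: s·k^0.49 = 0.106·k gives k* = (0.13/0.106)^(1/0.51) ≈ 1.4921.
MPK = 0.49·1.4921^(-0.51) ≈ 0.3995.
MPK > n+δ = 0.106, so the economy is dynamically efficient (under-saving).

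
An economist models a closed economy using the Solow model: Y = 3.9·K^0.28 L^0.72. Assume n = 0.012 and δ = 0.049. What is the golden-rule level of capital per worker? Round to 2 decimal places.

The effective depreciation rate is n + δ = 0.012 + 0.049 = 0.061.
Setting f'(k) = n+δ gives 0.28·3.9·k^(0.28−1) = 0.061, hence k_gold = (0.28·3.9/0.061)^(1/0.72) ≈ 54.9704.

k_gold ≈ 54.97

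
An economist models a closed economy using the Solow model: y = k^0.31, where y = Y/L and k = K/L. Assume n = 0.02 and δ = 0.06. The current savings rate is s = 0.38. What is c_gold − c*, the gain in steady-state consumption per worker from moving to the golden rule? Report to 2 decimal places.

Δc ≈ 0.02

n + δ = 0.02 + 0.06 = 0.08.
Current steady state (s = 0.38): k* = (0.38/0.08)^(1/0.69) ≈ 9.5657, y* = 9.5657^0.31 ≈ 2.0138, c* = (1−0.38)·2.0138 ≈ 1.2486.
Setting f'(k) = n+δ gives 0.31·k^(0.31−1) = 0.08, hence k_gold = (0.31/0.08)^(1/0.69) ≈ 7.1214.
y_gold = 7.1214^0.31 ≈ 1.8378, c_gold = y_gold − 0.08·k_gold ≈ 1.2681.
Gain: Δc = 1.2681 − 1.2486 ≈ 0.0195.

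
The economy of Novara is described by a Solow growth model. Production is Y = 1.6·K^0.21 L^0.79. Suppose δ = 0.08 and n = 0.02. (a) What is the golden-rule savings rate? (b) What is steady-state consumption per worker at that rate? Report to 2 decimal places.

The effective depreciation rate is n + δ = 0.02 + 0.08 = 0.1.
For Cobb-Douglas, s_gold equals capital's share: s_gold = 0.21.
At the golden rule the marginal product of capital equals n+δ: 0.21·1.6·k^(0.21−1) = 0.1. Solving, k_gold = (0.21·1.6/0.1)^(1/0.79) ≈ 4.6372.
y_gold = 1.6·4.6372^0.21 ≈ 2.2082; c_gold = (1−0.21)·y_gold ≈ 1.7445.

(a) s_gold = 0.21; (b) c_gold ≈ 1.74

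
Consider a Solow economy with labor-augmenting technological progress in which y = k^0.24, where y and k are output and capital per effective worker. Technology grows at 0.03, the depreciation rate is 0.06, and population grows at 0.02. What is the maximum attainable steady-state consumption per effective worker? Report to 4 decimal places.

c_gold ≈ 0.9723

Break-even investment rate: n + g + δ = 0.02 + 0.03 + 0.06 = 0.11.
Maximizing c = f(k) − (n+g+δ)·k gives f'(k) = n+g+δ, i.e. 0.24·k^(0.24−1) = 0.11, so k_gold = (0.24/0.11)^(1/0.76) ≈ 2.7913.
y_gold = 2.7913^0.24 ≈ 1.2794.
c_gold = y_gold − (n+g+δ)·k_gold = 1.2794 − 0.11·2.7913 ≈ 0.9723.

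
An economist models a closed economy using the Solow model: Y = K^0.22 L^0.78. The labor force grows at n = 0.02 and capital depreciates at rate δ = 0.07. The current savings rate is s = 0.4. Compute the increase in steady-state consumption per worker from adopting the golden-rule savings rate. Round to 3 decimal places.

Capital per worker breaks even when investment replaces (n + δ)·k; here n + δ = 0.09.
Current steady state (s = 0.4): k* = (0.4/0.09)^(1/0.78) ≈ 6.7692, y* = 6.7692^0.22 ≈ 1.5231, c* = (1−0.4)·1.5231 ≈ 0.9138.
Setting f'(k) = n+δ gives 0.22·k^(0.22−1) = 0.09, hence k_gold = (0.22/0.09)^(1/0.78) ≈ 3.1453.
y_gold = 3.1453^0.22 ≈ 1.2867, c_gold = y_gold − 0.09·k_gold ≈ 1.0036.
Gain: Δc = 1.0036 − 0.9138 ≈ 0.0898.

Δc ≈ 0.090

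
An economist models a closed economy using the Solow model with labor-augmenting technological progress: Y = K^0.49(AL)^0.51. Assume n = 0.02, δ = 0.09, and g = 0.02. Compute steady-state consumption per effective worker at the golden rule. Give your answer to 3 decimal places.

c_gold ≈ 1.825

The effective depreciation rate is n + g + δ = 0.02 + 0.02 + 0.09 = 0.13.
At the golden rule the marginal product of capital equals n+g+δ: 0.49·k^(0.49−1) = 0.13. Solving, k_gold = (0.49/0.13)^(1/0.51) ≈ 13.4868.
y_gold = 13.4868^0.49 ≈ 3.5781.
c_gold = y_gold − (n+g+δ)·k_gold = 3.5781 − 0.13·13.4868 ≈ 1.8248.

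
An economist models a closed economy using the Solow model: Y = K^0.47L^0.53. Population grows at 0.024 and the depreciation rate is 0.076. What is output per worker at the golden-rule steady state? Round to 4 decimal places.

y_gold ≈ 3.9447

n + δ = 0.024 + 0.076 = 0.1.
Golden rule sets MPK = n+δ: 0.47·k^(0.47−1) = 0.1, so k_gold = (0.47/0.1)^(1/0.53) ≈ 18.5400.
Output: y_gold = k_gold^0.47 = 18.5400^0.47 ≈ 3.9447.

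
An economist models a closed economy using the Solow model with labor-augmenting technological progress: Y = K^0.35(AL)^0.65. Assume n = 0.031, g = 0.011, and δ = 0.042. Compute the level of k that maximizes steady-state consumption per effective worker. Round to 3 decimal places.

The effective depreciation rate is n + g + δ = 0.031 + 0.011 + 0.042 = 0.084.
At the golden rule the marginal product of capital equals n+g+δ: 0.35·k^(0.35−1) = 0.084. Solving, k_gold = (0.35/0.084)^(1/0.65) ≈ 8.9851.

k_gold ≈ 8.985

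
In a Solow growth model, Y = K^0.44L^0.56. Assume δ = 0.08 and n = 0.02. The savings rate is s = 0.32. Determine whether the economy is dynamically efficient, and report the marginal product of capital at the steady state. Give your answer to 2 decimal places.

The effective depreciation rate is n + δ = 0.02 + 0.08 = 0.1.
Steady-state k*: s·k^0.44 = 0.1·k gives k* = (0.32/0.1)^(1/0.56) ≈ 7.9809.
MPK = 0.44·7.9809^(-0.56) ≈ 0.1375.
MPK > n+δ = 0.1, so the economy is dynamically efficient (under-saving).

dynamically efficient; MPK ≈ 0.14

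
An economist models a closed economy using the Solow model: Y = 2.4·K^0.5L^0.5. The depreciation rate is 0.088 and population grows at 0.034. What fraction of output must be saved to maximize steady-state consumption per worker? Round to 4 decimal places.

s_gold = 0.5000

n + δ = 0.034 + 0.088 = 0.122.
At the golden rule MPK = n+δ, and in any Cobb-Douglas steady state s = (n+δ)·k/y = MPK·k/y = capital's share 0.5.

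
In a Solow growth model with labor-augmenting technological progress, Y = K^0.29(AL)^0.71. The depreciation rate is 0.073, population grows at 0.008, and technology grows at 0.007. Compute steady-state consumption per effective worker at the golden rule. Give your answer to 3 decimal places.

c_gold ≈ 1.156

n + g + δ = 0.008 + 0.007 + 0.073 = 0.088.
Maximizing c = f(k) − (n+g+δ)·k gives f'(k) = n+g+δ, i.e. 0.29·k^(0.29−1) = 0.088, so k_gold = (0.29/0.088)^(1/0.71) ≈ 5.3636.
y_gold = 5.3636^0.29 ≈ 1.6276.
c_gold = y_gold − (n+g+δ)·k_gold = 1.6276 − 0.088·5.3636 ≈ 1.1556.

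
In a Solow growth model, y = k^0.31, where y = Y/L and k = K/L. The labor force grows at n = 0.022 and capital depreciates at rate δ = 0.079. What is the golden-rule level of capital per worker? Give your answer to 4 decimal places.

k_gold ≈ 5.0799

n + δ = 0.022 + 0.079 = 0.101.
Setting f'(k) = n+δ gives 0.31·k^(0.31−1) = 0.101, hence k_gold = (0.31/0.101)^(1/0.69) ≈ 5.0799.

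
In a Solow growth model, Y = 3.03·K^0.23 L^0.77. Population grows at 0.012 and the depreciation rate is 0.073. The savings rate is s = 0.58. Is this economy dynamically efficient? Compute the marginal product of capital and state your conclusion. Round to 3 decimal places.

Capital per worker breaks even when investment replaces (n + δ)·k; here n + δ = 0.085.
Steady-state k*: s·A·k^0.23 = 0.085·k gives k* = (0.58·3.03/0.085)^(1/0.77) ≈ 51.0950.
MPK = 0.23·3.03·51.0950^(-0.77) ≈ 0.0337.
MPK < n+δ = 0.085, so the economy is dynamically inefficient (over-saving).

dynamically inefficient; MPK ≈ 0.034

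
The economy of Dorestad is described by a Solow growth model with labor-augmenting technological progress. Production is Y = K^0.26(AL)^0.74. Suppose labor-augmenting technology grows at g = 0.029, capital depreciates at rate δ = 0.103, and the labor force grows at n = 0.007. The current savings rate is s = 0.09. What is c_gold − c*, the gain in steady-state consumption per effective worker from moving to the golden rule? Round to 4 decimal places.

Δc ≈ 0.1410

Capital per effective worker breaks even when investment replaces (n + g + δ)·k; here n + g + δ = 0.139.
Current steady state (s = 0.09): k* = (0.09/0.139)^(1/0.74) ≈ 0.5558, y* = 0.5558^0.26 ≈ 0.8584, c* = (1−0.09)·0.8584 ≈ 0.7811.
At the golden rule the marginal product of capital equals n+g+δ: 0.26·k^(0.26−1) = 0.139. Solving, k_gold = (0.26/0.139)^(1/0.74) ≈ 2.3308.
y_gold = 2.3308^0.26 ≈ 1.2461, c_gold = y_gold − 0.139·k_gold ≈ 0.9221.
Gain: Δc = 0.9221 − 0.7811 ≈ 0.1410.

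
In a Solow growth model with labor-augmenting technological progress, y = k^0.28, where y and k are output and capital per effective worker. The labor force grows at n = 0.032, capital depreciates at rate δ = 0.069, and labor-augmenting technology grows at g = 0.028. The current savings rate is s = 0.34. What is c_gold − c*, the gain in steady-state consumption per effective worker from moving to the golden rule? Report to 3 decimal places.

Δc ≈ 0.011

The effective depreciation rate is n + g + δ = 0.032 + 0.028 + 0.069 = 0.129.
Current steady state (s = 0.34): k* = (0.34/0.129)^(1/0.72) ≈ 3.8421, y* = 3.8421^0.28 ≈ 1.4577, c* = (1−0.34)·1.4577 ≈ 0.9621.
Maximizing c = f(k) − (n+g+δ)·k gives f'(k) = n+g+δ, i.e. 0.28·k^(0.28−1) = 0.129, so k_gold = (0.28/0.129)^(1/0.72) ≈ 2.9340.
y_gold = 2.9340^0.28 ≈ 1.3517, c_gold = y_gold − 0.129·k_gold ≈ 0.9732.
Gain: Δc = 0.9732 − 0.9621 ≈ 0.0111.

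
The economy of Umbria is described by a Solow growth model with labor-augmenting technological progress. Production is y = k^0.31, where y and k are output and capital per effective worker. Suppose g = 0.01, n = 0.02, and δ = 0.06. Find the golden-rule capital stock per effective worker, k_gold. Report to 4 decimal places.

k_gold ≈ 6.0039

n + g + δ = 0.02 + 0.01 + 0.06 = 0.09.
Maximizing c = f(k) − (n+g+δ)·k gives f'(k) = n+g+δ, i.e. 0.31·k^(0.31−1) = 0.09, so k_gold = (0.31/0.09)^(1/0.69) ≈ 6.0039.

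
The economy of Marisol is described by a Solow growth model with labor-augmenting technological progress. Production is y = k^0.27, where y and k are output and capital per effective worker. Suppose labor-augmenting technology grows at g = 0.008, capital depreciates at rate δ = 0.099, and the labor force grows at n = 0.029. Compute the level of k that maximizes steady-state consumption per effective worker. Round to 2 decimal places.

k_gold ≈ 2.56

Capital per effective worker breaks even when investment replaces (n + g + δ)·k; here n + g + δ = 0.136.
Maximizing c = f(k) − (n+g+δ)·k gives f'(k) = n+g+δ, i.e. 0.27·k^(0.27−1) = 0.136, so k_gold = (0.27/0.136)^(1/0.73) ≈ 2.5585.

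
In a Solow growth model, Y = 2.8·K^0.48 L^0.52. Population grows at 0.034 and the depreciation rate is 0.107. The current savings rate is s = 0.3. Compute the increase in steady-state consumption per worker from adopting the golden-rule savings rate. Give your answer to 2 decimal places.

Δc ≈ 1.49

Capital per worker breaks even when investment replaces (n + δ)·k; here n + δ = 0.141.
Current steady state (s = 0.3): k* = (0.3·2.8/0.141)^(1/0.52) ≈ 30.9386, y* = 2.8·30.9386^0.48 ≈ 14.5411, c* = (1−0.3)·14.5411 ≈ 10.1788.
Setting f'(k) = n+δ gives 0.48·2.8·k^(0.48−1) = 0.141, hence k_gold = (0.48·2.8/0.141)^(1/0.52) ≈ 76.3904.
y_gold = 2.8·76.3904^0.48 ≈ 22.4397, c_gold = y_gold − 0.141·k_gold ≈ 11.6686.
Gain: Δc = 11.6686 − 10.1788 ≈ 1.4898.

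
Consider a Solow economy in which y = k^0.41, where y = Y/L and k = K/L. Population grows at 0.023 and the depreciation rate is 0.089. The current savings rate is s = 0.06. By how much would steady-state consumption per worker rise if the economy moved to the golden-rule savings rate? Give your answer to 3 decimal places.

The effective depreciation rate is n + δ = 0.023 + 0.089 = 0.112.
Current steady state (s = 0.06): k* = (0.06/0.112)^(1/0.59) ≈ 0.3472, y* = 0.3472^0.41 ≈ 0.6481, c* = (1−0.06)·0.6481 ≈ 0.6092.
Golden rule sets MPK = n+δ: 0.41·k^(0.41−1) = 0.112, so k_gold = (0.41/0.112)^(1/0.59) ≈ 9.0198.
y_gold = 9.0198^0.41 ≈ 2.4639, c_gold = y_gold − 0.112·k_gold ≈ 1.4537.
Gain: Δc = 1.4537 − 0.6092 ≈ 0.8445.

Δc ≈ 0.845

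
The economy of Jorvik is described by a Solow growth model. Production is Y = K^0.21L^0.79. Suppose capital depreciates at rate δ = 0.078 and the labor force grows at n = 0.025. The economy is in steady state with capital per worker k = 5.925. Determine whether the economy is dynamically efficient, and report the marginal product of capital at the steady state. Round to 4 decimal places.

dynamically inefficient; MPK ≈ 0.0515

Break-even investment rate: n + δ = 0.025 + 0.078 = 0.103.
MPK = 0.21·k^(0.21−1) = 0.21·5.925^(-0.79) ≈ 0.0515.
MPK < 0.103, so the economy is dynamically inefficient (over-saving).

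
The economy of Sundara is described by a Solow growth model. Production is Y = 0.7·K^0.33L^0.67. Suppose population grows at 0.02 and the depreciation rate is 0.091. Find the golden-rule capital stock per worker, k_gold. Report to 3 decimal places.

k_gold ≈ 2.986

The effective depreciation rate is n + δ = 0.02 + 0.091 = 0.111.
Setting f'(k) = n+δ gives 0.33·0.7·k^(0.33−1) = 0.111, hence k_gold = (0.33·0.7/0.111)^(1/0.67) ≈ 2.9858.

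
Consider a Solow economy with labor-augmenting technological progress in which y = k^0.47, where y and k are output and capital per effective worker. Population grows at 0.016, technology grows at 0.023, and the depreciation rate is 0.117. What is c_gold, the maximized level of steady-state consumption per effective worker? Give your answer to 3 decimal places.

c_gold ≈ 1.409

n + g + δ = 0.016 + 0.023 + 0.117 = 0.156.
Golden rule sets MPK = n+g+δ: 0.47·k^(0.47−1) = 0.156, so k_gold = (0.47/0.156)^(1/0.53) ≈ 8.0117.
y_gold = 8.0117^0.47 ≈ 2.6592.
c_gold = y_gold − (n+g+δ)·k_gold = 2.6592 − 0.156·8.0117 ≈ 1.4094.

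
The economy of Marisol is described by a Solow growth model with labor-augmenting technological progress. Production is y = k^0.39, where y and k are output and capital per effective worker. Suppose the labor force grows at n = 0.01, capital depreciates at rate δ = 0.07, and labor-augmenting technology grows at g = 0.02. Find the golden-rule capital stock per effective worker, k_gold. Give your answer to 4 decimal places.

k_gold ≈ 9.3102

Capital per effective worker breaks even when investment replaces (n + g + δ)·k; here n + g + δ = 0.1.
Golden rule sets MPK = n+g+δ: 0.39·k^(0.39−1) = 0.1, so k_gold = (0.39/0.1)^(1/0.61) ≈ 9.3102.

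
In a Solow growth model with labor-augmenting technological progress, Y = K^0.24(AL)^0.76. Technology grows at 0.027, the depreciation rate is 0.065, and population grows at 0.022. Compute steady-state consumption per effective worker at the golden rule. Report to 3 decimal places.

The effective depreciation rate is n + g + δ = 0.022 + 0.027 + 0.065 = 0.114.
Maximizing c = f(k) − (n+g+δ)·k gives f'(k) = n+g+δ, i.e. 0.24·k^(0.24−1) = 0.114, so k_gold = (0.24/0.114)^(1/0.76) ≈ 2.6632.
y_gold = 2.6632^0.24 ≈ 1.2650.
c_gold = y_gold − (n+g+δ)·k_gold = 1.2650 − 0.114·2.6632 ≈ 0.9614.

c_gold ≈ 0.961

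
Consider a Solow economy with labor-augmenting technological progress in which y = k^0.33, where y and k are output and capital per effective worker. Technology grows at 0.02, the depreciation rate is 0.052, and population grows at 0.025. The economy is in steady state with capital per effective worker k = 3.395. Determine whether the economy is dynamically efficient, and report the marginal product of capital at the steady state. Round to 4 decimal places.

Break-even investment rate: n + g + δ = 0.025 + 0.02 + 0.052 = 0.097.
MPK = 0.33·k^(0.33−1) = 0.33·3.395^(-0.67) ≈ 0.1455.
MPK > 0.097, so the economy is dynamically efficient (under-saving).

dynamically efficient; MPK ≈ 0.1455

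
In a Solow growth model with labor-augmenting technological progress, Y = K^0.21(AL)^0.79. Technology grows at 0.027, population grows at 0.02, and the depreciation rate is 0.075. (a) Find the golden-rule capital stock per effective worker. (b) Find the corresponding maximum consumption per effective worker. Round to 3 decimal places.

(a) k_gold ≈ 1.989; (b) c_gold ≈ 0.913

Break-even investment rate: n + g + δ = 0.02 + 0.027 + 0.075 = 0.122.
Golden rule sets MPK = n+g+δ: 0.21·k^(0.21−1) = 0.122, so k_gold = (0.21/0.122)^(1/0.79) ≈ 1.9886.
y_gold = 1.9886^0.21 ≈ 1.1553; c_gold = y_gold − 0.122·k_gold ≈ 0.9127.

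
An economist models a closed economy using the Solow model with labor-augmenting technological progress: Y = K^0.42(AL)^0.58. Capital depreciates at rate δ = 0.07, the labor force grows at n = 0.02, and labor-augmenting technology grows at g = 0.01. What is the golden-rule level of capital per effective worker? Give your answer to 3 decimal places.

The effective depreciation rate is n + g + δ = 0.02 + 0.01 + 0.07 = 0.1.
Golden rule sets MPK = n+g+δ: 0.42·k^(0.42−1) = 0.1, so k_gold = (0.42/0.1)^(1/0.58) ≈ 11.8732.

k_gold ≈ 11.873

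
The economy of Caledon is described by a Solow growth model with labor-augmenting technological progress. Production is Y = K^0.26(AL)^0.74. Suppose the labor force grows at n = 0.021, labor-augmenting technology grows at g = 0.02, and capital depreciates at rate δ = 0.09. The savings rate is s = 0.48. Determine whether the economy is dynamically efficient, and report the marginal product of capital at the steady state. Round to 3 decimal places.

Break-even investment rate: n + g + δ = 0.021 + 0.02 + 0.09 = 0.131.
Steady-state k*: s·k^0.26 = 0.131·k gives k* = (0.48/0.131)^(1/0.74) ≈ 5.7826.
MPK = 0.26·5.7826^(-0.74) ≈ 0.0710.
MPK < n+g+δ = 0.131, so the economy is dynamically inefficient (over-saving).

dynamically inefficient; MPK ≈ 0.071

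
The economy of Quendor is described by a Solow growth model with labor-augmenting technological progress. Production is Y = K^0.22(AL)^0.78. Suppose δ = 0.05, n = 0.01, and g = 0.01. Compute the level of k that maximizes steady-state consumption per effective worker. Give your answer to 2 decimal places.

n + g + δ = 0.01 + 0.01 + 0.05 = 0.07.
Setting f'(k) = n+g+δ gives 0.22·k^(0.22−1) = 0.07, hence k_gold = (0.22/0.07)^(1/0.78) ≈ 4.3411.

k_gold ≈ 4.34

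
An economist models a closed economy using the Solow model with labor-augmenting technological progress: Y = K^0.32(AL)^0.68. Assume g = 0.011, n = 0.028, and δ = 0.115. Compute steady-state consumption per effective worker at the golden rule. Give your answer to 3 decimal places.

The effective depreciation rate is n + g + δ = 0.028 + 0.011 + 0.115 = 0.154.
At the golden rule the marginal product of capital equals n+g+δ: 0.32·k^(0.32−1) = 0.154. Solving, k_gold = (0.32/0.154)^(1/0.68) ≈ 2.9316.
y_gold = 2.9316^0.32 ≈ 1.4108.
c_gold = y_gold − (n+g+δ)·k_gold = 1.4108 − 0.154·2.9316 ≈ 0.9594.

c_gold ≈ 0.959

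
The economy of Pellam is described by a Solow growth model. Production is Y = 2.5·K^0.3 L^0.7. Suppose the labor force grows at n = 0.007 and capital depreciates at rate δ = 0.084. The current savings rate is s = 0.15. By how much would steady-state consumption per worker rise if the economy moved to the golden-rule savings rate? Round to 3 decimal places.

Capital per worker breaks even when investment replaces (n + δ)·k; here n + δ = 0.091.
Current steady state (s = 0.15): k* = (0.15·2.5/0.091)^(1/0.7) ≈ 7.5606, y* = 2.5·7.5606^0.3 ≈ 4.5868, c* = (1−0.15)·4.5868 ≈ 3.8988.
Maximizing c = f(k) − (n+δ)·k gives f'(k) = n+δ, i.e. 0.3·2.5·k^(0.3−1) = 0.091, so k_gold = (0.3·2.5/0.091)^(1/0.7) ≈ 20.3517.
y_gold = 2.5·20.3517^0.3 ≈ 6.1733, c_gold = y_gold − 0.091·k_gold ≈ 4.3213.
Gain: Δc = 4.3213 − 3.8988 ≈ 0.4226.

Δc ≈ 0.423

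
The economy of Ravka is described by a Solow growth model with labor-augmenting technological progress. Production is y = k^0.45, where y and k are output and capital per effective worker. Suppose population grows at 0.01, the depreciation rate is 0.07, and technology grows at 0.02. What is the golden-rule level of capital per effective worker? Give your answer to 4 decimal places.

Capital per effective worker breaks even when investment replaces (n + g + δ)·k; here n + g + δ = 0.1.
Maximizing c = f(k) − (n+g+δ)·k gives f'(k) = n+g+δ, i.e. 0.45·k^(0.45−1) = 0.1, so k_gold = (0.45/0.1)^(1/0.55) ≈ 15.4049.

k_gold ≈ 15.4049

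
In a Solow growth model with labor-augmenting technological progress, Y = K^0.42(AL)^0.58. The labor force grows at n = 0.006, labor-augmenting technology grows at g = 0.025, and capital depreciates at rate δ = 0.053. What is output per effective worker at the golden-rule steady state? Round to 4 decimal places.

y_gold ≈ 3.2074

Capital per effective worker breaks even when investment replaces (n + g + δ)·k; here n + g + δ = 0.084.
Maximizing c = f(k) − (n+g+δ)·k gives f'(k) = n+g+δ, i.e. 0.42·k^(0.42−1) = 0.084, so k_gold = (0.42/0.084)^(1/0.58) ≈ 16.0369.
Output: y_gold = k_gold^0.42 = 16.0369^0.42 ≈ 3.2074.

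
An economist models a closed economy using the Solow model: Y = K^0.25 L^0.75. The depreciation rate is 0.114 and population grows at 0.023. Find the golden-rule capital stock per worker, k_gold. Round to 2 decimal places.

Break-even investment rate: n + δ = 0.023 + 0.114 = 0.137.
At the golden rule the marginal product of capital equals n+δ: 0.25·k^(0.25−1) = 0.137. Solving, k_gold = (0.25/0.137)^(1/0.75) ≈ 2.2299.

k_gold ≈ 2.23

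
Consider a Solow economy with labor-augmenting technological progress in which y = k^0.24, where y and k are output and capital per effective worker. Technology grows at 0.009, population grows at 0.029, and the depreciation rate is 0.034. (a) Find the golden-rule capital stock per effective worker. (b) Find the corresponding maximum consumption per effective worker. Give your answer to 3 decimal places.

(a) k_gold ≈ 4.875; (b) c_gold ≈ 1.112

Break-even investment rate: n + g + δ = 0.029 + 0.009 + 0.034 = 0.072.
Golden rule sets MPK = n+g+δ: 0.24·k^(0.24−1) = 0.072, so k_gold = (0.24/0.072)^(1/0.76) ≈ 4.8753.
y_gold = 4.8753^0.24 ≈ 1.4626; c_gold = y_gold − 0.072·k_gold ≈ 1.1116.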